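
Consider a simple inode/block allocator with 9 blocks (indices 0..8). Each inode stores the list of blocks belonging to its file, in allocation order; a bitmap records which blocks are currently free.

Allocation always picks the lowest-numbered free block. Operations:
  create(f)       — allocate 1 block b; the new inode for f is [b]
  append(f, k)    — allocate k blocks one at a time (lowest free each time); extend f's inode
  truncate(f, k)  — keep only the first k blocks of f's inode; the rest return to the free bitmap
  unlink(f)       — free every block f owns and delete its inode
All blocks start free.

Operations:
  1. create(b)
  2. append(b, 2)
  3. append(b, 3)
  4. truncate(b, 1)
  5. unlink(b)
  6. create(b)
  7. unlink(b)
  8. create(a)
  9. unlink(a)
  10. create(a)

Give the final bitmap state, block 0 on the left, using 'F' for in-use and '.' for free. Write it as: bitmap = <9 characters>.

after create(b) → b:[0]  free=[F........]
after append(b, 2) → b:[0, 1, 2]  free=[FFF......]
after append(b, 3) → b:[0, 1, 2, 3, 4, 5]  free=[FFFFFF...]
after truncate(b, 1) → b:[0]  free=[F........]
after unlink(b) →   free=[.........]
after create(b) → b:[0]  free=[F........]
after unlink(b) →   free=[.........]
after create(a) → a:[0]  free=[F........]
after unlink(a) →   free=[.........]
after create(a) → a:[0]  free=[F........]

bitmap = F........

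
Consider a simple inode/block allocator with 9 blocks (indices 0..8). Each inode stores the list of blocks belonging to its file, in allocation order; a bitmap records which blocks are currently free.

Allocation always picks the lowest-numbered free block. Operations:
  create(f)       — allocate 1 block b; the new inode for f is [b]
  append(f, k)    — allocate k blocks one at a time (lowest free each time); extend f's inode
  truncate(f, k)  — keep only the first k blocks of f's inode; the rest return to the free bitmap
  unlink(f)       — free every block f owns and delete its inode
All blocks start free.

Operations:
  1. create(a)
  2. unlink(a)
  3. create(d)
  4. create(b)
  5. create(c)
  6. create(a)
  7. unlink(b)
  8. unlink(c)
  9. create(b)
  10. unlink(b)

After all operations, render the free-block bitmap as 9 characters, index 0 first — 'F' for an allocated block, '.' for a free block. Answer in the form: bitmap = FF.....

  1. create(a)  ⇒  F........  {a→[0]}
  2. unlink(a)  ⇒  .........  {}
  3. create(d)  ⇒  F........  {d→[0]}
  4. create(b)  ⇒  FF.......  {b→[1]; d→[0]}
  5. create(c)  ⇒  FFF......  {b→[1]; c→[2]; d→[0]}
  6. create(a)  ⇒  FFFF.....  {a→[3]; b→[1]; c→[2]; d→[0]}
  7. unlink(b)  ⇒  F.FF.....  {a→[3]; c→[2]; d→[0]}
  8. unlink(c)  ⇒  F..F.....  {a→[3]; d→[0]}
  9. create(b)  ⇒  FF.F.....  {a→[3]; b→[1]; d→[0]}
  10. unlink(b)  ⇒  F..F.....  {a→[3]; d→[0]}

bitmap = F..F.....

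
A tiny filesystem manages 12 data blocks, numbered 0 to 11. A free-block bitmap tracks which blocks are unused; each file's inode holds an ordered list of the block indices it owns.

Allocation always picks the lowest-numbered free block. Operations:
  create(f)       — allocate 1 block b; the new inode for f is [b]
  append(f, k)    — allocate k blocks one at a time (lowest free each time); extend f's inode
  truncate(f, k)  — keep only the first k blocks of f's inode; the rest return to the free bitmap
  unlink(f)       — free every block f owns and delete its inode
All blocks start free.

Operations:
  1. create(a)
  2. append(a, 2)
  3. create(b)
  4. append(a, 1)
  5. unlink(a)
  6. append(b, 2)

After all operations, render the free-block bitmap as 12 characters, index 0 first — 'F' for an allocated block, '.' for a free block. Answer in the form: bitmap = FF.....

bitmap = FF.F........

create(a): bitmap=F........... | a=[0]
append(a, 2): bitmap=FFF......... | a=[0, 1, 2]
create(b): bitmap=FFFF........ | a=[0, 1, 2] b=[3]
append(a, 1): bitmap=FFFFF....... | a=[0, 1, 2, 4] b=[3]
unlink(a): bitmap=...F........ | b=[3]
append(b, 2): bitmap=FF.F........ | b=[3, 0, 1]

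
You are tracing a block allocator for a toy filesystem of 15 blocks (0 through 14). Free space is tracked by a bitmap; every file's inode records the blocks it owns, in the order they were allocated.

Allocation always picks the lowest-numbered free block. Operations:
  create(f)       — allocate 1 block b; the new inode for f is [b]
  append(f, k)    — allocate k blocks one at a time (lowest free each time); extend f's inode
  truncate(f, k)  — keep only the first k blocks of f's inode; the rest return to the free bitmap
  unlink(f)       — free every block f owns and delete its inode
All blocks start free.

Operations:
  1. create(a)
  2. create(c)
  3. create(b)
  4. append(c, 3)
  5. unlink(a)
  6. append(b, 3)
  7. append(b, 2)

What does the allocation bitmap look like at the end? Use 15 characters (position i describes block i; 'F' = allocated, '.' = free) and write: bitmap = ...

  1. create(a)  ⇒  F..............  {a→[0]}
  2. create(c)  ⇒  FF.............  {a→[0]; c→[1]}
  3. create(b)  ⇒  FFF............  {a→[0]; b→[2]; c→[1]}
  4. append(c, 3)  ⇒  FFFFFF.........  {a→[0]; b→[2]; c→[1, 3, 4, 5]}
  5. unlink(a)  ⇒  .FFFFF.........  {b→[2]; c→[1, 3, 4, 5]}
  6. append(b, 3)  ⇒  FFFFFFFF.......  {b→[2, 0, 6, 7]; c→[1, 3, 4, 5]}
  7. append(b, 2)  ⇒  FFFFFFFFFF.....  {b→[2, 0, 6, 7, 8, 9]; c→[1, 3, 4, 5]}

bitmap = FFFFFFFFFF.....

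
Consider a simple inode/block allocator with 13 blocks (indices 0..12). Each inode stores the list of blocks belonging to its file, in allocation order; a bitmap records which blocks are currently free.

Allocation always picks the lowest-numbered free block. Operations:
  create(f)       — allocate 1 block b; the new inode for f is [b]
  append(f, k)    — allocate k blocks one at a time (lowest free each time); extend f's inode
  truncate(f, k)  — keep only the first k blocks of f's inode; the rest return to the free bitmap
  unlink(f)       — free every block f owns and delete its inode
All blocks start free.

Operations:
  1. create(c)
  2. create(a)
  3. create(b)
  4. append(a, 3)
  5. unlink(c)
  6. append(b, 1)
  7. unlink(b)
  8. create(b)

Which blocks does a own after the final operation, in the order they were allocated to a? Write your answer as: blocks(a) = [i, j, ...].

blocks(a) = [1, 3, 4, 5]

[1] create(c) — c=0 (map F............)
[2] create(a) — a=1 c=0 (map FF...........)
[3] create(b) — a=1 b=2 c=0 (map FFF..........)
[4] append(a, 3) — a=1,3,4,5 b=2 c=0 (map FFFFFF.......)
[5] unlink(c) — a=1,3,4,5 b=2 (map .FFFFF.......)
[6] append(b, 1) — a=1,3,4,5 b=2,0 (map FFFFFF.......)
[7] unlink(b) — a=1,3,4,5 (map .F.FFF.......)
[8] create(b) — a=1,3,4,5 b=0 (map FF.FFF.......)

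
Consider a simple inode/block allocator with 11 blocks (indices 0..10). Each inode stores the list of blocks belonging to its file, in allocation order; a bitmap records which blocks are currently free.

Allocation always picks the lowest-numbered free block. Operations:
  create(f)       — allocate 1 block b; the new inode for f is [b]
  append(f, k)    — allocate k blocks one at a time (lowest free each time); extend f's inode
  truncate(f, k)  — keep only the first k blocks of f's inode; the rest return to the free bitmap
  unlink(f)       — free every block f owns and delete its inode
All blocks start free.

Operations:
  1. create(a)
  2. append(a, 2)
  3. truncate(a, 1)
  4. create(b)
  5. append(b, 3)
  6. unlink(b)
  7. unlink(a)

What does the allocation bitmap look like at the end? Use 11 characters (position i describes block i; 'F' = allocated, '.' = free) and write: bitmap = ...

bitmap = ...........

create(a): bitmap=F.......... | a=[0]
append(a, 2): bitmap=FFF........ | a=[0, 1, 2]
truncate(a, 1): bitmap=F.......... | a=[0]
create(b): bitmap=FF......... | a=[0] b=[1]
append(b, 3): bitmap=FFFFF...... | a=[0] b=[1, 2, 3, 4]
unlink(b): bitmap=F.......... | a=[0]
unlink(a): bitmap=........... | 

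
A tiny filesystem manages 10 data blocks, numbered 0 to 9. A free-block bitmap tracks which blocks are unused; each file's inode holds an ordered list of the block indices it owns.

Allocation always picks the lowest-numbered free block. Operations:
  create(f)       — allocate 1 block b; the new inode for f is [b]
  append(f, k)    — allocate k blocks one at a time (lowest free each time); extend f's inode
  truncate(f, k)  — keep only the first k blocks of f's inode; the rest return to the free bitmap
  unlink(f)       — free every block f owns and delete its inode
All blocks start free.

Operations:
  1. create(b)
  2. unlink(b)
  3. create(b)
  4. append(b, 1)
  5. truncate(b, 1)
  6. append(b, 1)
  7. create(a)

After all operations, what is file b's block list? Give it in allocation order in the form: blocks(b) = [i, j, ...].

  1. create(b)  ⇒  F.........  {b→[0]}
  2. unlink(b)  ⇒  ..........  {}
  3. create(b)  ⇒  F.........  {b→[0]}
  4. append(b, 1)  ⇒  FF........  {b→[0, 1]}
  5. truncate(b, 1)  ⇒  F.........  {b→[0]}
  6. append(b, 1)  ⇒  FF........  {b→[0, 1]}
  7. create(a)  ⇒  FFF.......  {a→[2]; b→[0, 1]}

blocks(b) = [0, 1]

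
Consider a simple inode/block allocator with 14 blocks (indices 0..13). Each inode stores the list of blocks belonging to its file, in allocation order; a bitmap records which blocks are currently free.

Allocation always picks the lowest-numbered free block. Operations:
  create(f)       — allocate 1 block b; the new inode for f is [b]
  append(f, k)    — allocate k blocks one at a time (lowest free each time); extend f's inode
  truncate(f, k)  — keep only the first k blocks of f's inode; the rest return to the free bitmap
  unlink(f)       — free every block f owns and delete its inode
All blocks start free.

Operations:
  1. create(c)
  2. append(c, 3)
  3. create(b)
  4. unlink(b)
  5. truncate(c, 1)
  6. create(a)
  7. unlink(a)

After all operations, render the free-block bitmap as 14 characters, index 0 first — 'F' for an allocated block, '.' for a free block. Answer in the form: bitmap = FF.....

create(c): bitmap=F............. | c=[0]
append(c, 3): bitmap=FFFF.......... | c=[0, 1, 2, 3]
create(b): bitmap=FFFFF......... | b=[4] c=[0, 1, 2, 3]
unlink(b): bitmap=FFFF.......... | c=[0, 1, 2, 3]
truncate(c, 1): bitmap=F............. | c=[0]
create(a): bitmap=FF............ | a=[1] c=[0]
unlink(a): bitmap=F............. | c=[0]

bitmap = F.............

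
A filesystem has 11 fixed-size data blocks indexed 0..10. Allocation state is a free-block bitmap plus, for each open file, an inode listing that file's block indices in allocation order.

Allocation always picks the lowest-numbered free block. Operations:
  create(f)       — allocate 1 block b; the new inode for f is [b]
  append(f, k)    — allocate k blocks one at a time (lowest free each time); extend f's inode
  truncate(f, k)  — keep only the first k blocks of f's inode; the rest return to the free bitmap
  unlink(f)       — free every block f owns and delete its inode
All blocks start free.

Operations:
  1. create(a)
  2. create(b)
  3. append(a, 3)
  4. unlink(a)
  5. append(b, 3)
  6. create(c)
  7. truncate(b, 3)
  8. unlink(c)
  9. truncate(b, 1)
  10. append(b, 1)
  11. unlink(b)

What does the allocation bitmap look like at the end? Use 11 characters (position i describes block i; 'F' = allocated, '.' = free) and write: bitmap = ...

bitmap = ...........

create(a): bitmap=F.......... | a=[0]
create(b): bitmap=FF......... | a=[0] b=[1]
append(a, 3): bitmap=FFFFF...... | a=[0, 2, 3, 4] b=[1]
unlink(a): bitmap=.F......... | b=[1]
append(b, 3): bitmap=FFFF....... | b=[1, 0, 2, 3]
create(c): bitmap=FFFFF...... | b=[1, 0, 2, 3] c=[4]
truncate(b, 3): bitmap=FFF.F...... | b=[1, 0, 2] c=[4]
unlink(c): bitmap=FFF........ | b=[1, 0, 2]
truncate(b, 1): bitmap=.F......... | b=[1]
append(b, 1): bitmap=FF......... | b=[1, 0]
unlink(b): bitmap=........... | 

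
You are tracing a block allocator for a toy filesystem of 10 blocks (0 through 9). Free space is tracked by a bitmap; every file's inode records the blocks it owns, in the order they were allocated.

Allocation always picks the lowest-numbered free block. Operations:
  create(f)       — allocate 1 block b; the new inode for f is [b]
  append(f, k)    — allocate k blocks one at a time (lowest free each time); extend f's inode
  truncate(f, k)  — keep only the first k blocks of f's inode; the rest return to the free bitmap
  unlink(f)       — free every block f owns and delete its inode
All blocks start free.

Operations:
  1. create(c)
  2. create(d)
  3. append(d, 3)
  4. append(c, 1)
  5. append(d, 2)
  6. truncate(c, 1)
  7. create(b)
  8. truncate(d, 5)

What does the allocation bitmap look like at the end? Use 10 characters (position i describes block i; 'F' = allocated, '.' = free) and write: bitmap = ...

  1. create(c)  ⇒  F.........  {c→[0]}
  2. create(d)  ⇒  FF........  {c→[0]; d→[1]}
  3. append(d, 3)  ⇒  FFFFF.....  {c→[0]; d→[1, 2, 3, 4]}
  4. append(c, 1)  ⇒  FFFFFF....  {c→[0, 5]; d→[1, 2, 3, 4]}
  5. append(d, 2)  ⇒  FFFFFFFF..  {c→[0, 5]; d→[1, 2, 3, 4, 6, 7]}
  6. truncate(c, 1)  ⇒  FFFFF.FF..  {c→[0]; d→[1, 2, 3, 4, 6, 7]}
  7. create(b)  ⇒  FFFFFFFF..  {b→[5]; c→[0]; d→[1, 2, 3, 4, 6, 7]}
  8. truncate(d, 5)  ⇒  FFFFFFF...  {b→[5]; c→[0]; d→[1, 2, 3, 4, 6]}

bitmap = FFFFFFF...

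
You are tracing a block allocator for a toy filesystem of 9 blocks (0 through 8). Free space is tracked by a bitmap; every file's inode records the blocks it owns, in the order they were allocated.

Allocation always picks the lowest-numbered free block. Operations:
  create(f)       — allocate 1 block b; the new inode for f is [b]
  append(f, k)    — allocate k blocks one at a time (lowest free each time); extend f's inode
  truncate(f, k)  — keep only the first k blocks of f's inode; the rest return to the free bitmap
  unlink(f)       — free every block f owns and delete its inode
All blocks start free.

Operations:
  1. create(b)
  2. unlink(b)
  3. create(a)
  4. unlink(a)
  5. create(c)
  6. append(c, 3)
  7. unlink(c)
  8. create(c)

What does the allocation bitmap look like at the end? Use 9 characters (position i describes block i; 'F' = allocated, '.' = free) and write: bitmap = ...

[1] create(b) — b=0 (map F........)
[2] unlink(b) —  (map .........)
[3] create(a) — a=0 (map F........)
[4] unlink(a) —  (map .........)
[5] create(c) — c=0 (map F........)
[6] append(c, 3) — c=0,1,2,3 (map FFFF.....)
[7] unlink(c) —  (map .........)
[8] create(c) — c=0 (map F........)

bitmap = F........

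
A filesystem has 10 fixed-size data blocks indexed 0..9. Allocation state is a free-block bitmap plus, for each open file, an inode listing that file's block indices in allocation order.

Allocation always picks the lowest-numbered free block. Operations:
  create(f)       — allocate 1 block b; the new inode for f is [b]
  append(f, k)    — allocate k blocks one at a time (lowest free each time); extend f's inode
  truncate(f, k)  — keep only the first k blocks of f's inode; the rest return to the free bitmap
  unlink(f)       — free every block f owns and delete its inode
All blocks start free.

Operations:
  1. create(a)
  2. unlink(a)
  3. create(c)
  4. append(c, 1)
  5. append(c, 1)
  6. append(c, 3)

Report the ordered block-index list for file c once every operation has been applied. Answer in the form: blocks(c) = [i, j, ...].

after create(a) → a:[0]  free=[F.........]
after unlink(a) →   free=[..........]
after create(c) → c:[0]  free=[F.........]
after append(c, 1) → c:[0, 1]  free=[FF........]
after append(c, 1) → c:[0, 1, 2]  free=[FFF.......]
after append(c, 3) → c:[0, 1, 2, 3, 4, 5]  free=[FFFFFF....]

blocks(c) = [0, 1, 2, 3, 4, 5]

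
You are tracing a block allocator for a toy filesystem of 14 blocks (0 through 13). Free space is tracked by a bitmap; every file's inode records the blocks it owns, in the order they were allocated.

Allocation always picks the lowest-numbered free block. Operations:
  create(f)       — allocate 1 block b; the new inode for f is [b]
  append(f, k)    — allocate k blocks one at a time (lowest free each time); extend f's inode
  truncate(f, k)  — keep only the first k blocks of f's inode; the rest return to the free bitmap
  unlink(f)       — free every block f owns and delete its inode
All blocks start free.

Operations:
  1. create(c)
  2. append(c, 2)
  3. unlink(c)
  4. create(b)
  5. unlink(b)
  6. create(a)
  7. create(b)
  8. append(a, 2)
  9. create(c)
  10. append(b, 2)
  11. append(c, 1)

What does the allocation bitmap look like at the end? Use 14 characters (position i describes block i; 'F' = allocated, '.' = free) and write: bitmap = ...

after create(c) → c:[0]  free=[F.............]
after append(c, 2) → c:[0, 1, 2]  free=[FFF...........]
after unlink(c) →   free=[..............]
after create(b) → b:[0]  free=[F.............]
after unlink(b) →   free=[..............]
after create(a) → a:[0]  free=[F.............]
after create(b) → a:[0], b:[1]  free=[FF............]
after append(a, 2) → a:[0, 2, 3], b:[1]  free=[FFFF..........]
after create(c) → a:[0, 2, 3], b:[1], c:[4]  free=[FFFFF.........]
after append(b, 2) → a:[0, 2, 3], b:[1, 5, 6], c:[4]  free=[FFFFFFF.......]
after append(c, 1) → a:[0, 2, 3], b:[1, 5, 6], c:[4, 7]  free=[FFFFFFFF......]

bitmap = FFFFFFFF......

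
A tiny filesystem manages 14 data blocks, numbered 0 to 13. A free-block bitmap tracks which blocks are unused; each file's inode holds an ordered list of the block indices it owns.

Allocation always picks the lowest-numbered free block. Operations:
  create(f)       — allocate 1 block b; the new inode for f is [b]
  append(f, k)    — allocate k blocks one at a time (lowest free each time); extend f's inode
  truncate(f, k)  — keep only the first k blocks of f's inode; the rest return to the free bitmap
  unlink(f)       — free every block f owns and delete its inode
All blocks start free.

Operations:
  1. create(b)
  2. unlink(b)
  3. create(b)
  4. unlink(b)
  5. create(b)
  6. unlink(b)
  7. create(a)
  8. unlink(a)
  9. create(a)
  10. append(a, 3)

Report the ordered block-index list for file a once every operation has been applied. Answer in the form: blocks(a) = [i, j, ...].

after create(b) → b:[0]  free=[F.............]
after unlink(b) →   free=[..............]
after create(b) → b:[0]  free=[F.............]
after unlink(b) →   free=[..............]
after create(b) → b:[0]  free=[F.............]
after unlink(b) →   free=[..............]
after create(a) → a:[0]  free=[F.............]
after unlink(a) →   free=[..............]
after create(a) → a:[0]  free=[F.............]
after append(a, 3) → a:[0, 1, 2, 3]  free=[FFFF..........]

blocks(a) = [0, 1, 2, 3]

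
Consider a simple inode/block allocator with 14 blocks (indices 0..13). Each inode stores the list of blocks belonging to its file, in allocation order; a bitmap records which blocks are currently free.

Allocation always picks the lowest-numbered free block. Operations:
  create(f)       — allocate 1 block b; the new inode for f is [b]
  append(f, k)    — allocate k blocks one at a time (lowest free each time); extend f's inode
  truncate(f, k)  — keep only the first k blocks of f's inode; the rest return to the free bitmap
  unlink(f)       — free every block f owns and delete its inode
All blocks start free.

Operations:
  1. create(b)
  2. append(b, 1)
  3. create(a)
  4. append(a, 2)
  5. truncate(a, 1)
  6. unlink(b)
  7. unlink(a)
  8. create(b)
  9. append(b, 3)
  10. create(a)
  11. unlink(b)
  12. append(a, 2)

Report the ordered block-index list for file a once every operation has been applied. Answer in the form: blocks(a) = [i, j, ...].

  1. create(b)  ⇒  F.............  {b→[0]}
  2. append(b, 1)  ⇒  FF............  {b→[0, 1]}
  3. create(a)  ⇒  FFF...........  {a→[2]; b→[0, 1]}
  4. append(a, 2)  ⇒  FFFFF.........  {a→[2, 3, 4]; b→[0, 1]}
  5. truncate(a, 1)  ⇒  FFF...........  {a→[2]; b→[0, 1]}
  6. unlink(b)  ⇒  ..F...........  {a→[2]}
  7. unlink(a)  ⇒  ..............  {}
  8. create(b)  ⇒  F.............  {b→[0]}
  9. append(b, 3)  ⇒  FFFF..........  {b→[0, 1, 2, 3]}
  10. create(a)  ⇒  FFFFF.........  {a→[4]; b→[0, 1, 2, 3]}
  11. unlink(b)  ⇒  ....F.........  {a→[4]}
  12. append(a, 2)  ⇒  FF..F.........  {a→[4, 0, 1]}

blocks(a) = [4, 0, 1]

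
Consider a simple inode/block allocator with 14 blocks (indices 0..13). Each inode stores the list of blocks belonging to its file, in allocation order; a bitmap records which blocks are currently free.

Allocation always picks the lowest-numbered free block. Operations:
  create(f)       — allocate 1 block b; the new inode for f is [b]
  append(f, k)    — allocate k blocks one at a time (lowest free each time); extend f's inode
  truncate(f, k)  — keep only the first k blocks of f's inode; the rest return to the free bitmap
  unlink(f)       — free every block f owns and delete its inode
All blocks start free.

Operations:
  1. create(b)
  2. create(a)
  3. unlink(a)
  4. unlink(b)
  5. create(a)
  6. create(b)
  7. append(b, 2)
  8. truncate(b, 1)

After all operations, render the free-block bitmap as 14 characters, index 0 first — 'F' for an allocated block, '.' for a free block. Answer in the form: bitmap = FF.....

after create(b) → b:[0]  free=[F.............]
after create(a) → a:[1], b:[0]  free=[FF............]
after unlink(a) → b:[0]  free=[F.............]
after unlink(b) →   free=[..............]
after create(a) → a:[0]  free=[F.............]
after create(b) → a:[0], b:[1]  free=[FF............]
after append(b, 2) → a:[0], b:[1, 2, 3]  free=[FFFF..........]
after truncate(b, 1) → a:[0], b:[1]  free=[FF............]

bitmap = FF............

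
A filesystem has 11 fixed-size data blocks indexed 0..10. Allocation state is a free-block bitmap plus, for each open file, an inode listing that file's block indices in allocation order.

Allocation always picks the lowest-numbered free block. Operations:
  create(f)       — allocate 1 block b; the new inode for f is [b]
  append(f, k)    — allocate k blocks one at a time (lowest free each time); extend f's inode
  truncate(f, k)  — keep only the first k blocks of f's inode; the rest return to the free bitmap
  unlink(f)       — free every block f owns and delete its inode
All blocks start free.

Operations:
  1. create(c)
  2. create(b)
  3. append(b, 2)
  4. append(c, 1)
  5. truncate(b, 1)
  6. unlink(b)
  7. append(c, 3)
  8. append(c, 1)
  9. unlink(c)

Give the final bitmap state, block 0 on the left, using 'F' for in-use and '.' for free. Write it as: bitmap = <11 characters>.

after create(c) → c:[0]  free=[F..........]
after create(b) → b:[1], c:[0]  free=[FF.........]
after append(b, 2) → b:[1, 2, 3], c:[0]  free=[FFFF.......]
after append(c, 1) → b:[1, 2, 3], c:[0, 4]  free=[FFFFF......]
after truncate(b, 1) → b:[1], c:[0, 4]  free=[FF..F......]
after unlink(b) → c:[0, 4]  free=[F...F......]
after append(c, 3) → c:[0, 4, 1, 2, 3]  free=[FFFFF......]
after append(c, 1) → c:[0, 4, 1, 2, 3, 5]  free=[FFFFFF.....]
after unlink(c) →   free=[...........]

bitmap = ...........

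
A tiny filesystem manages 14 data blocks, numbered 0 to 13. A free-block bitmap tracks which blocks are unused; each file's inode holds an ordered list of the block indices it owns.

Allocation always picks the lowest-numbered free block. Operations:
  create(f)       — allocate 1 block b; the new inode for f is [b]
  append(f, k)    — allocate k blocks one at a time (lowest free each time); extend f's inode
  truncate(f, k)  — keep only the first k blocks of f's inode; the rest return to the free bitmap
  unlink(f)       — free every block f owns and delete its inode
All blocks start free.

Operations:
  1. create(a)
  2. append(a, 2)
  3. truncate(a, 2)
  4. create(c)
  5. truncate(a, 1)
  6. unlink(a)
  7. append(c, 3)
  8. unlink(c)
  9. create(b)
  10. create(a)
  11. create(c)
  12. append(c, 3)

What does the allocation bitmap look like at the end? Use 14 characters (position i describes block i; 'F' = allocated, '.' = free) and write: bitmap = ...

bitmap = FFFFFF........

after create(a) → a:[0]  free=[F.............]
after append(a, 2) → a:[0, 1, 2]  free=[FFF...........]
after truncate(a, 2) → a:[0, 1]  free=[FF............]
after create(c) → a:[0, 1], c:[2]  free=[FFF...........]
after truncate(a, 1) → a:[0], c:[2]  free=[F.F...........]
after unlink(a) → c:[2]  free=[..F...........]
after append(c, 3) → c:[2, 0, 1, 3]  free=[FFFF..........]
after unlink(c) →   free=[..............]
after create(b) → b:[0]  free=[F.............]
after create(a) → a:[1], b:[0]  free=[FF............]
after create(c) → a:[1], b:[0], c:[2]  free=[FFF...........]
after append(c, 3) → a:[1], b:[0], c:[2, 3, 4, 5]  free=[FFFFFF........]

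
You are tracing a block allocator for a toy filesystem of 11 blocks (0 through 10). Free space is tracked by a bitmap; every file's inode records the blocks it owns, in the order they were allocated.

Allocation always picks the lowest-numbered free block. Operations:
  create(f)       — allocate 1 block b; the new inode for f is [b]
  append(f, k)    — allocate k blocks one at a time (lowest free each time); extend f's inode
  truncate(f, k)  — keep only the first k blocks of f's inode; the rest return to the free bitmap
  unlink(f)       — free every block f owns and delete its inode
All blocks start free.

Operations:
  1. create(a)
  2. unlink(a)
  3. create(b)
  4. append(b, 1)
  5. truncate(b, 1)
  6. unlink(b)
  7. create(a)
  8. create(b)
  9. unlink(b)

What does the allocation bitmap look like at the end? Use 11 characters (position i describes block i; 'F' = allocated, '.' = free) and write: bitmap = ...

bitmap = F..........

after create(a) → a:[0]  free=[F..........]
after unlink(a) →   free=[...........]
after create(b) → b:[0]  free=[F..........]
after append(b, 1) → b:[0, 1]  free=[FF.........]
after truncate(b, 1) → b:[0]  free=[F..........]
after unlink(b) →   free=[...........]
after create(a) → a:[0]  free=[F..........]
after create(b) → a:[0], b:[1]  free=[FF.........]
after unlink(b) → a:[0]  free=[F..........]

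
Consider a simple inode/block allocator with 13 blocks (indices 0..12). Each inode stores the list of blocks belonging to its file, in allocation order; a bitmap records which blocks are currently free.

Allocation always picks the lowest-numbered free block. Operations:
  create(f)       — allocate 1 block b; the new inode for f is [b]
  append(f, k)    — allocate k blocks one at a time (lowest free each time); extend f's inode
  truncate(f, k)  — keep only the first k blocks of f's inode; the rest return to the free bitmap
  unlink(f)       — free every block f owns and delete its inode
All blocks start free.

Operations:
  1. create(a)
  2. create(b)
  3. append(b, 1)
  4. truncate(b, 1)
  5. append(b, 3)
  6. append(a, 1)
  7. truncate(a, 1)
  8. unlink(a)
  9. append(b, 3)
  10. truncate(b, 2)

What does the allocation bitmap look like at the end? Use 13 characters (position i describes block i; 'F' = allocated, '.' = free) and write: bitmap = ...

after create(a) → a:[0]  free=[F............]
after create(b) → a:[0], b:[1]  free=[FF...........]
after append(b, 1) → a:[0], b:[1, 2]  free=[FFF..........]
after truncate(b, 1) → a:[0], b:[1]  free=[FF...........]
after append(b, 3) → a:[0], b:[1, 2, 3, 4]  free=[FFFFF........]
after append(a, 1) → a:[0, 5], b:[1, 2, 3, 4]  free=[FFFFFF.......]
after truncate(a, 1) → a:[0], b:[1, 2, 3, 4]  free=[FFFFF........]
after unlink(a) → b:[1, 2, 3, 4]  free=[.FFFF........]
after append(b, 3) → b:[1, 2, 3, 4, 0, 5, 6]  free=[FFFFFFF......]
after truncate(b, 2) → b:[1, 2]  free=[.FF..........]

bitmap = .FF..........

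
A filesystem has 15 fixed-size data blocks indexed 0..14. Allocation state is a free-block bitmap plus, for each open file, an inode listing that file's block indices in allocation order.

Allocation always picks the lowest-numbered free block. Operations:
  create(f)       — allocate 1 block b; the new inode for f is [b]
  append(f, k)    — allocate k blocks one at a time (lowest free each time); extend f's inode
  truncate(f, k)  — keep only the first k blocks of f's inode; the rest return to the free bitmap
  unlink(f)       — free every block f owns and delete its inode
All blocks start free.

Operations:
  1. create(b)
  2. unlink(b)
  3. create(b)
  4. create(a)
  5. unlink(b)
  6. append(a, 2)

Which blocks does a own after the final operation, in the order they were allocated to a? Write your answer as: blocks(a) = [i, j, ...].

blocks(a) = [1, 0, 2]

after create(b) → b:[0]  free=[F..............]
after unlink(b) →   free=[...............]
after create(b) → b:[0]  free=[F..............]
after create(a) → a:[1], b:[0]  free=[FF.............]
after unlink(b) → a:[1]  free=[.F.............]
after append(a, 2) → a:[1, 0, 2]  free=[FFF............]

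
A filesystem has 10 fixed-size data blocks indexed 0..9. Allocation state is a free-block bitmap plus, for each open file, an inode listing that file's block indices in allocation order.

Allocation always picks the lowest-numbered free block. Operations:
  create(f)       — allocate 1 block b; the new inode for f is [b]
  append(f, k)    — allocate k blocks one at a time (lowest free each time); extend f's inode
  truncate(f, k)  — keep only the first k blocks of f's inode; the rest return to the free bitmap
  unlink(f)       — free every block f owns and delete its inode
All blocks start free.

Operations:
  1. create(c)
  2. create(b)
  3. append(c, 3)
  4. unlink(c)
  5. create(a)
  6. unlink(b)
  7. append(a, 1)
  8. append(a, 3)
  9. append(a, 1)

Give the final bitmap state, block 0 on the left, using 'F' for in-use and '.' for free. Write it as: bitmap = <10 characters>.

bitmap = FFFFFF....

  1. create(c)  ⇒  F.........  {c→[0]}
  2. create(b)  ⇒  FF........  {b→[1]; c→[0]}
  3. append(c, 3)  ⇒  FFFFF.....  {b→[1]; c→[0, 2, 3, 4]}
  4. unlink(c)  ⇒  .F........  {b→[1]}
  5. create(a)  ⇒  FF........  {a→[0]; b→[1]}
  6. unlink(b)  ⇒  F.........  {a→[0]}
  7. append(a, 1)  ⇒  FF........  {a→[0, 1]}
  8. append(a, 3)  ⇒  FFFFF.....  {a→[0, 1, 2, 3, 4]}
  9. append(a, 1)  ⇒  FFFFFF....  {a→[0, 1, 2, 3, 4, 5]}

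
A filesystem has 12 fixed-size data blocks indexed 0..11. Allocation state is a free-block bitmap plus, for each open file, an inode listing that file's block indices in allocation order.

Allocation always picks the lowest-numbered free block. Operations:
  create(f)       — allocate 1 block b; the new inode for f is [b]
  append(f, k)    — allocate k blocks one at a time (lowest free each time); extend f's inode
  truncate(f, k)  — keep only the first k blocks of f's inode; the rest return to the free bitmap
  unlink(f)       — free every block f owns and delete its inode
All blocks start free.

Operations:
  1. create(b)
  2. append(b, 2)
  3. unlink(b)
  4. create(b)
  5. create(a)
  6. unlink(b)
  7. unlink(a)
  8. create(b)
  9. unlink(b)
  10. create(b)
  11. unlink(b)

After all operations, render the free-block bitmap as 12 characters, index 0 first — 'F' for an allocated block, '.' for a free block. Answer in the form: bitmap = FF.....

bitmap = ............

after create(b) → b:[0]  free=[F...........]
after append(b, 2) → b:[0, 1, 2]  free=[FFF.........]
after unlink(b) →   free=[............]
after create(b) → b:[0]  free=[F...........]
after create(a) → a:[1], b:[0]  free=[FF..........]
after unlink(b) → a:[1]  free=[.F..........]
after unlink(a) →   free=[............]
after create(b) → b:[0]  free=[F...........]
after unlink(b) →   free=[............]
after create(b) → b:[0]  free=[F...........]
after unlink(b) →   free=[............]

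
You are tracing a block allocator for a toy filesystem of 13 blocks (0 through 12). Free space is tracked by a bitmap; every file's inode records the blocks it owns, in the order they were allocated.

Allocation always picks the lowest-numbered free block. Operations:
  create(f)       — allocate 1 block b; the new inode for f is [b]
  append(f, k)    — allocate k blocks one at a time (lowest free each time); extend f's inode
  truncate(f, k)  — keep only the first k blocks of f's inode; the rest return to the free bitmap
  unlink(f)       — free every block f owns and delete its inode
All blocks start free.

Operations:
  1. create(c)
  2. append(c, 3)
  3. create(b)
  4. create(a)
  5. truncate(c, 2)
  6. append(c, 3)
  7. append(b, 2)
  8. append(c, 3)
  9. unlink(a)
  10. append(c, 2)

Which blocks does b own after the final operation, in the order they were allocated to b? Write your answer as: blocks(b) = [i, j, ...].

blocks(b) = [4, 7, 8]

create(c): bitmap=F............ | c=[0]
append(c, 3): bitmap=FFFF......... | c=[0, 1, 2, 3]
create(b): bitmap=FFFFF........ | b=[4] c=[0, 1, 2, 3]
create(a): bitmap=FFFFFF....... | a=[5] b=[4] c=[0, 1, 2, 3]
truncate(c, 2): bitmap=FF..FF....... | a=[5] b=[4] c=[0, 1]
append(c, 3): bitmap=FFFFFFF...... | a=[5] b=[4] c=[0, 1, 2, 3, 6]
append(b, 2): bitmap=FFFFFFFFF.... | a=[5] b=[4, 7, 8] c=[0, 1, 2, 3, 6]
append(c, 3): bitmap=FFFFFFFFFFFF. | a=[5] b=[4, 7, 8] c=[0, 1, 2, 3, 6, 9, 10, 11]
unlink(a): bitmap=FFFFF.FFFFFF. | b=[4, 7, 8] c=[0, 1, 2, 3, 6, 9, 10, 11]
append(c, 2): bitmap=FFFFFFFFFFFFF | b=[4, 7, 8] c=[0, 1, 2, 3, 6, 9, 10, 11, 5, 12]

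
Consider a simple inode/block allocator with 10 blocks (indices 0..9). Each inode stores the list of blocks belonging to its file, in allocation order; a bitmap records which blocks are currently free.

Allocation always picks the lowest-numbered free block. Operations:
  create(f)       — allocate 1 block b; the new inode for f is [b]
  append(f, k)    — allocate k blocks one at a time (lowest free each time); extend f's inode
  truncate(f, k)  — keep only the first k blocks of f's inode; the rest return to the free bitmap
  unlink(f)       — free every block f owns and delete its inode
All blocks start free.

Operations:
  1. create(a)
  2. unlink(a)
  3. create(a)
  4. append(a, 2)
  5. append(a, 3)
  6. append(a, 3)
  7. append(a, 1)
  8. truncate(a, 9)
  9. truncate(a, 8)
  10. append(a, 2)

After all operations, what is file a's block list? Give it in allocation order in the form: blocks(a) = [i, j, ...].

after create(a) → a:[0]  free=[F.........]
after unlink(a) →   free=[..........]
after create(a) → a:[0]  free=[F.........]
after append(a, 2) → a:[0, 1, 2]  free=[FFF.......]
after append(a, 3) → a:[0, 1, 2, 3, 4, 5]  free=[FFFFFF....]
after append(a, 3) → a:[0, 1, 2, 3, 4, 5, 6, 7, 8]  free=[FFFFFFFFF.]
after append(a, 1) → a:[0, 1, 2, 3, 4, 5, 6, 7, 8, 9]  free=[FFFFFFFFFF]
after truncate(a, 9) → a:[0, 1, 2, 3, 4, 5, 6, 7, 8]  free=[FFFFFFFFF.]
after truncate(a, 8) → a:[0, 1, 2, 3, 4, 5, 6, 7]  free=[FFFFFFFF..]
after append(a, 2) → a:[0, 1, 2, 3, 4, 5, 6, 7, 8, 9]  free=[FFFFFFFFFF]

blocks(a) = [0, 1, 2, 3, 4, 5, 6, 7, 8, 9]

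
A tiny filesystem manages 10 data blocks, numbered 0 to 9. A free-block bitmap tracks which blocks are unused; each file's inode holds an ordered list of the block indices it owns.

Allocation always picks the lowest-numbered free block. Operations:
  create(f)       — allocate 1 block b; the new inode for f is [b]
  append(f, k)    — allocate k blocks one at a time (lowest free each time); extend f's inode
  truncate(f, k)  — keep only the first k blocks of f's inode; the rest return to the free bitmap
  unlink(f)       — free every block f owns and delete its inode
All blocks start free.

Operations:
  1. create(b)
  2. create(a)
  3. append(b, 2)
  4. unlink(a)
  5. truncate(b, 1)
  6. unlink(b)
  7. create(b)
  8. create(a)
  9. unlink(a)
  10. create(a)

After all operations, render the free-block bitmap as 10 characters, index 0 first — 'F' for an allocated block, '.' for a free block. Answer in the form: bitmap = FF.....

create(b): bitmap=F......... | b=[0]
create(a): bitmap=FF........ | a=[1] b=[0]
append(b, 2): bitmap=FFFF...... | a=[1] b=[0, 2, 3]
unlink(a): bitmap=F.FF...... | b=[0, 2, 3]
truncate(b, 1): bitmap=F......... | b=[0]
unlink(b): bitmap=.......... | 
create(b): bitmap=F......... | b=[0]
create(a): bitmap=FF........ | a=[1] b=[0]
unlink(a): bitmap=F......... | b=[0]
create(a): bitmap=FF........ | a=[1] b=[0]

bitmap = FF........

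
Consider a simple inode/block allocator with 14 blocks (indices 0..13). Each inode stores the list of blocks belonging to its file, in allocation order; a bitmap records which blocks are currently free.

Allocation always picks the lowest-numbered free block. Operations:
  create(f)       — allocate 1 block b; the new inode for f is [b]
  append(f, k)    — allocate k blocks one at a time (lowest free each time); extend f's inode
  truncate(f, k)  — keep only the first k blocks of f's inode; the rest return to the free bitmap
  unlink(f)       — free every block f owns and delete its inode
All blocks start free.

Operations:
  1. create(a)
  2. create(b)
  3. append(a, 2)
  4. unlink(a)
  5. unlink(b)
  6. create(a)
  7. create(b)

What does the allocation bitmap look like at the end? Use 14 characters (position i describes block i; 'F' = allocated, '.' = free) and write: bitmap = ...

bitmap = FF............

after create(a) → a:[0]  free=[F.............]
after create(b) → a:[0], b:[1]  free=[FF............]
after append(a, 2) → a:[0, 2, 3], b:[1]  free=[FFFF..........]
after unlink(a) → b:[1]  free=[.F............]
after unlink(b) →   free=[..............]
after create(a) → a:[0]  free=[F.............]
after create(b) → a:[0], b:[1]  free=[FF............]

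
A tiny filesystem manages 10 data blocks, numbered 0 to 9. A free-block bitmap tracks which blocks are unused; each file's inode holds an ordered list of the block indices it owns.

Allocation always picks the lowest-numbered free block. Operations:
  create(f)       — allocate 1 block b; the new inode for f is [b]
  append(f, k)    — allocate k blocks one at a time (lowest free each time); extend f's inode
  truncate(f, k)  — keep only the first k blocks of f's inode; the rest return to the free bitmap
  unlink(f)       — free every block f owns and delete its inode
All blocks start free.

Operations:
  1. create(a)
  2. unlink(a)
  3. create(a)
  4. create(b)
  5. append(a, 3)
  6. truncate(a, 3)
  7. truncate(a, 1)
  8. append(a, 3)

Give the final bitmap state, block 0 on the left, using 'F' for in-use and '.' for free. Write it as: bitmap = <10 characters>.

bitmap = FFFFF.....

[1] create(a) — a=0 (map F.........)
[2] unlink(a) —  (map ..........)
[3] create(a) — a=0 (map F.........)
[4] create(b) — a=0 b=1 (map FF........)
[5] append(a, 3) — a=0,2,3,4 b=1 (map FFFFF.....)
[6] truncate(a, 3) — a=0,2,3 b=1 (map FFFF......)
[7] truncate(a, 1) — a=0 b=1 (map FF........)
[8] append(a, 3) — a=0,2,3,4 b=1 (map FFFFF.....)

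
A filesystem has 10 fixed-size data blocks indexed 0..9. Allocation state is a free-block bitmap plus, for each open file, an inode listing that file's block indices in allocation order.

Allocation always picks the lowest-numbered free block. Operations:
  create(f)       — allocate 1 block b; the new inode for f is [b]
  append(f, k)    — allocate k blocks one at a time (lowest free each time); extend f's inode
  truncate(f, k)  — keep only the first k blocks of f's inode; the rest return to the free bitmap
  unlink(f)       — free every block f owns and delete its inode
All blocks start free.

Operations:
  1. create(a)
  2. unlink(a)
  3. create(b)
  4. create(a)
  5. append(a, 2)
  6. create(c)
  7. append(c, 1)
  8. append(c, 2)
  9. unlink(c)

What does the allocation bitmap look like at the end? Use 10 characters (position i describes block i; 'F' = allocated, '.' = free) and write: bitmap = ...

bitmap = FFFF......

after create(a) → a:[0]  free=[F.........]
after unlink(a) →   free=[..........]
after create(b) → b:[0]  free=[F.........]
after create(a) → a:[1], b:[0]  free=[FF........]
after append(a, 2) → a:[1, 2, 3], b:[0]  free=[FFFF......]
after create(c) → a:[1, 2, 3], b:[0], c:[4]  free=[FFFFF.....]
after append(c, 1) → a:[1, 2, 3], b:[0], c:[4, 5]  free=[FFFFFF....]
after append(c, 2) → a:[1, 2, 3], b:[0], c:[4, 5, 6, 7]  free=[FFFFFFFF..]
after unlink(c) → a:[1, 2, 3], b:[0]  free=[FFFF......]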